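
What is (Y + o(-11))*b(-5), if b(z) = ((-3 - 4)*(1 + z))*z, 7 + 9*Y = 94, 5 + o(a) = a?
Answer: 2660/3 ≈ 886.67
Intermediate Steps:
o(a) = -5 + a
Y = 29/3 (Y = -7/9 + (1/9)*94 = -7/9 + 94/9 = 29/3 ≈ 9.6667)
b(z) = z*(-7 - 7*z) (b(z) = (-7*(1 + z))*z = (-7 - 7*z)*z = z*(-7 - 7*z))
(Y + o(-11))*b(-5) = (29/3 + (-5 - 11))*(-7*(-5)*(1 - 5)) = (29/3 - 16)*(-7*(-5)*(-4)) = -19/3*(-140) = 2660/3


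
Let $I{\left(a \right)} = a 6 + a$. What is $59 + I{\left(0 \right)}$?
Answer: $59$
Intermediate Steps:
$I{\left(a \right)} = 7 a$ ($I{\left(a \right)} = 6 a + a = 7 a$)
$59 + I{\left(0 \right)} = 59 + 7 \cdot 0 = 59 + 0 = 59$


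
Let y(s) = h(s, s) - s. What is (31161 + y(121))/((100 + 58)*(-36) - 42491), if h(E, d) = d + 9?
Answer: -31170/48179 ≈ -0.64696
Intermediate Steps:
h(E, d) = 9 + d
y(s) = 9 (y(s) = (9 + s) - s = 9)
(31161 + y(121))/((100 + 58)*(-36) - 42491) = (31161 + 9)/((100 + 58)*(-36) - 42491) = 31170/(158*(-36) - 42491) = 31170/(-5688 - 42491) = 31170/(-48179) = 31170*(-1/48179) = -31170/48179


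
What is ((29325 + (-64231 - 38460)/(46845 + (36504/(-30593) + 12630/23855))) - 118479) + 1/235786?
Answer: -143733532540596559664945/1612154232256964034 ≈ -89156.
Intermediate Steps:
((29325 + (-64231 - 38460)/(46845 + (36504/(-30593) + 12630/23855))) - 118479) + 1/235786 = ((29325 - 102691/(46845 + (36504*(-1/30593) + 12630*(1/23855)))) - 118479) + 1/235786 = ((29325 - 102691/(46845 + (-36504/30593 + 2526/4771))) - 118479) + 1/235786 = ((29325 - 102691/(46845 - 96882666/145959203)) - 118479) + 1/235786 = ((29325 - 102691/6837361981869/145959203) - 118479) + 1/235786 = ((29325 - 102691*145959203/6837361981869) - 118479) + 1/235786 = ((29325 - 14988696515273/6837361981869) - 118479) + 1/235786 = (200490651421793152/6837361981869 - 118479) + 1/235786 = -609593158828064099/6837361981869 + 1/235786 = -143733532540596559664945/1612154232256964034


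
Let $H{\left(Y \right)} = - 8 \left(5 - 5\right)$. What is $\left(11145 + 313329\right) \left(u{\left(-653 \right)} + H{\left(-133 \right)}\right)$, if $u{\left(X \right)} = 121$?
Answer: $39261354$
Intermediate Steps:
$H{\left(Y \right)} = 0$ ($H{\left(Y \right)} = \left(-8\right) 0 = 0$)
$\left(11145 + 313329\right) \left(u{\left(-653 \right)} + H{\left(-133 \right)}\right) = \left(11145 + 313329\right) \left(121 + 0\right) = 324474 \cdot 121 = 39261354$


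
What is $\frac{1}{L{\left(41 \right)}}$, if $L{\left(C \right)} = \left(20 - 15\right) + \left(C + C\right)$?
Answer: $\frac{1}{87} \approx 0.011494$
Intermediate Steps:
$L{\left(C \right)} = 5 + 2 C$
$\frac{1}{L{\left(41 \right)}} = \frac{1}{5 + 2 \cdot 41} = \frac{1}{5 + 82} = \frac{1}{87}$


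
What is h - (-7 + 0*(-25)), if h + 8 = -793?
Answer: -794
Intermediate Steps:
h = -801 (h = -8 - 793 = -801)
h - (-7 + 0*(-25)) = -801 - (-7 + 0*(-25)) = -801 - (-7 + 0) = -801 - 1*(-7) = -801 + 7 = -794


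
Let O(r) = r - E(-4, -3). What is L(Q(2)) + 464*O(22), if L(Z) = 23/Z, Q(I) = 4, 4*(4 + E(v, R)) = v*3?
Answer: 53847/4 ≈ 13462.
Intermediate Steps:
E(v, R) = -4 + 3*v/4 (E(v, R) = -4 + (v*3)/4 = -4 + (3*v)/4 = -4 + 3*v/4)
O(r) = 7 + r (O(r) = r - (-4 + (¾)*(-4)) = r - (-4 - 3) = r - 1*(-7) = r + 7 = 7 + r)
L(Q(2)) + 464*O(22) = 23/4 + 464*(7 + 22) = 23*(¼) + 464*29 = 23/4 + 13456 = 53847/4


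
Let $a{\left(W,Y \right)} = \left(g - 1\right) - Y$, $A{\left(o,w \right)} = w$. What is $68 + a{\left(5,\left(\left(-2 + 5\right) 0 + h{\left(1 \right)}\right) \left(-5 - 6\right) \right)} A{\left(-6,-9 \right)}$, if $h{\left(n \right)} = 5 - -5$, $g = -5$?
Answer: $-868$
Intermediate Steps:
$h{\left(n \right)} = 10$ ($h{\left(n \right)} = 5 + 5 = 10$)
$a{\left(W,Y \right)} = -6 - Y$ ($a{\left(W,Y \right)} = \left(-5 - 1\right) - Y = -6 - Y$)
$68 + a{\left(5,\left(\left(-2 + 5\right) 0 + h{\left(1 \right)}\right) \left(-5 - 6\right) \right)} A{\left(-6,-9 \right)} = 68 + \left(-6 - \left(\left(-2 + 5\right) 0 + 10\right) \left(-5 - 6\right)\right) \left(-9\right) = 68 + \left(-6 - \left(3 \cdot 0 + 10\right) \left(-11\right)\right) \left(-9\right) = 68 + \left(-6 - \left(0 + 10\right) \left(-11\right)\right) \left(-9\right) = 68 + \left(-6 - 10 \left(-11\right)\right) \left(-9\right) = 68 + \left(-6 - -110\right) \left(-9\right) = 68 + \left(-6 + 110\right) \left(-9\right) = 68 + 104 \left(-9\right) = 68 - 936 = -868$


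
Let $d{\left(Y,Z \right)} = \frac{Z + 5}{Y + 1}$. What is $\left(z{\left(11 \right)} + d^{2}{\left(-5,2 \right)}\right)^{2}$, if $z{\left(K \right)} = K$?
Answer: $\frac{50625}{256} \approx 197.75$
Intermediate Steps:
$d{\left(Y,Z \right)} = \frac{5 + Z}{1 + Y}$
$\left(z{\left(11 \right)} + d^{2}{\left(-5,2 \right)}\right)^{2} = \left(11 + \left(\frac{5 + 2}{1 - 5}\right)^{2}\right)^{2} = \left(11 + \left(\frac{1}{-4} \cdot 7\right)^{2}\right)^{2} = \left(11 + \left(\left(- \frac{1}{4}\right) 7\right)^{2}\right)^{2} = \left(11 + \left(- \frac{7}{4}\right)^{2}\right)^{2} = \left(11 + \frac{49}{16}\right)^{2} = \left(\frac{225}{16}\right)^{2} = \frac{50625}{256}$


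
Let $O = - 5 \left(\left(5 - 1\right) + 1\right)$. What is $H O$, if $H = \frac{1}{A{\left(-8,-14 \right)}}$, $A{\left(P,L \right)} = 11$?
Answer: $- \frac{25}{11} \approx -2.2727$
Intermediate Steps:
$O = -25$ ($O = - 5 \left(4 + 1\right) = \left(-5\right) 5 = -25$)
$H = \frac{1}{11} \approx 0.090909$
$H O = \frac{1}{11} \left(-25\right) = - \frac{25}{11}$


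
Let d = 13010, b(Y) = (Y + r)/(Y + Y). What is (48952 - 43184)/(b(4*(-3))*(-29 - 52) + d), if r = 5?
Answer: 46144/103891 ≈ 0.44416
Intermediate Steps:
b(Y) = (5 + Y)/(2*Y) (b(Y) = (Y + 5)/(Y + Y) = (5 + Y)/((2*Y)) = (5 + Y)*(1/(2*Y)) = (5 + Y)/(2*Y))
(48952 - 43184)/(b(4*(-3))*(-29 - 52) + d) = (48952 - 43184)/(((5 + 4*(-3))/(2*((4*(-3)))))*(-29 - 52) + 13010) = 5768/(((½)*(5 - 12)/(-12))*(-81) + 13010) = 5768/(((½)*(-1/12)*(-7))*(-81) + 13010) = 5768/((7/24)*(-81) + 13010) = 5768/(-189/8 + 13010) = 5768/(103891/8) = 5768*(8/103891) = 46144/103891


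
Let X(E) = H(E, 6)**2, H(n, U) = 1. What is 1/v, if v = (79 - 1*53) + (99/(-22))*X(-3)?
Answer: 2/43 ≈ 0.046512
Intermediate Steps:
X(E) = 1 (X(E) = 1**2 = 1)
v = 43/2 (v = (79 - 1*53) + (99/(-22))*1 = (79 - 53) + (99*(-1/22))*1 = 26 - 9/2*1 = 26 - 9/2 = 43/2 ≈ 21.500)
1/v = 1/(43/2) = 2/43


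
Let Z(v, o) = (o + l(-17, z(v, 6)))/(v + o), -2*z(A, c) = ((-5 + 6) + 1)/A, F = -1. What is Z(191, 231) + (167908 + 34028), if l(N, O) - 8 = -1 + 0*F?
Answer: 42608615/211 ≈ 2.0194e+5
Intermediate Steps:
z(A, c) = -1/A (z(A, c) = -((-5 + 6) + 1)/(2*A) = -(1 + 1)/(2*A) = -1/A)
l(N, O) = 7 (l(N, O) = 8 + (-1 + 0*(-1)) = 8 + (-1 + 0) = 8 - 1 = 7)
Z(v, o) = (7 + o)/(o + v) (Z(v, o) = (o + 7)/(v + o) = (7 + o)/(o + v))
Z(191, 231) + (167908 + 34028) = (7 + 231)/(231 + 191) + (167908 + 34028) = 238/422 + 201936 = (1/422)*238 + 201936 = 119/211 + 201936 = 42608615/211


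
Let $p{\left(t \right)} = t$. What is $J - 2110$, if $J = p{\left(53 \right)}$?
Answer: $-2057$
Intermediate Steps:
$J = 53$
$J - 2110 = 53 - 2110 = -2057$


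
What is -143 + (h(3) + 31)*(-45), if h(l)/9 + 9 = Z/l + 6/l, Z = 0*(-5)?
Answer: 1297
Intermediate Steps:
Z = 0
h(l) = -81 + 54/l (h(l) = -81 + 9*(0/l + 6/l) = -81 + 9*(0 + 6/l) = -81 + 9*(6/l) = -81 + 54/l)
-143 + (h(3) + 31)*(-45) = -143 + ((-81 + 54/3) + 31)*(-45) = -143 + ((-81 + 54*(1/3)) + 31)*(-45) = -143 + ((-81 + 18) + 31)*(-45) = -143 + (-63 + 31)*(-45) = -143 - 32*(-45) = -143 + 1440 = 1297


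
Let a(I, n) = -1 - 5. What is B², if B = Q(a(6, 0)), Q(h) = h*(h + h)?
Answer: 5184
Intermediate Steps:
a(I, n) = -6
Q(h) = 2*h² (Q(h) = h*(2*h) = 2*h²)
B = 72 (B = 2*(-6)² = 2*36 = 72)
B² = 72² = 5184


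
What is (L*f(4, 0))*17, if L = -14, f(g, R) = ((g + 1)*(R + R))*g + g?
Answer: -952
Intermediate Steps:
f(g, R) = g + 2*R*g*(1 + g) (f(g, R) = ((1 + g)*(2*R))*g + g = (2*R*(1 + g))*g + g = 2*R*g*(1 + g) + g = g + 2*R*g*(1 + g))
(L*f(4, 0))*17 = -56*(1 + 2*0 + 2*0*4)*17 = -56*(1 + 0 + 0)*17 = -56*17 = -952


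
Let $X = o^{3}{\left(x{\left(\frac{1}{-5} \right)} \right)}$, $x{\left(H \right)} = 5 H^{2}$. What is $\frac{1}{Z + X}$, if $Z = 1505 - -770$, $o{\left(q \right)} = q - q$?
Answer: $\frac{1}{2275} \approx 0.00043956$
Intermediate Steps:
$o{\left(q \right)} = 0$
$X = 0$ ($X = 0^{3} = 0$)
$Z = 2275$ ($Z = 1505 + 770 = 2275$)
$\frac{1}{Z + X} = \frac{1}{2275 + 0} = \frac{1}{2275}$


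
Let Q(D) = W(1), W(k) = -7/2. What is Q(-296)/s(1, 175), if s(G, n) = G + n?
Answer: -7/352 ≈ -0.019886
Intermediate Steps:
W(k) = -7/2 (W(k) = -7*½ = -7/2)
Q(D) = -7/2
Q(-296)/s(1, 175) = -7/(2*(1 + 175)) = -7/2/176 = -7/2*1/176 = -7/352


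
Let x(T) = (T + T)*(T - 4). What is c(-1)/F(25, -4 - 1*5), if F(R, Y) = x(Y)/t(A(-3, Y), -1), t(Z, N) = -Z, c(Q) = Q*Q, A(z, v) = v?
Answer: 1/26 ≈ 0.038462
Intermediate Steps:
c(Q) = Q**2
x(T) = 2*T*(-4 + T) (x(T) = (2*T)*(-4 + T) = 2*T*(-4 + T))
F(R, Y) = 8 - 2*Y (F(R, Y) = (2*Y*(-4 + Y))/((-Y)) = (2*Y*(-4 + Y))*(-1/Y) = 8 - 2*Y)
c(-1)/F(25, -4 - 1*5) = (-1)**2/(8 - 2*(-4 - 1*5)) = 1/(8 - 2*(-4 - 5)) = 1/(8 - 2*(-9)) = 1/(8 + 18) = 1/26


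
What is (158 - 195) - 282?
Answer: -319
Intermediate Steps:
(158 - 195) - 282 = -37 - 282 = -319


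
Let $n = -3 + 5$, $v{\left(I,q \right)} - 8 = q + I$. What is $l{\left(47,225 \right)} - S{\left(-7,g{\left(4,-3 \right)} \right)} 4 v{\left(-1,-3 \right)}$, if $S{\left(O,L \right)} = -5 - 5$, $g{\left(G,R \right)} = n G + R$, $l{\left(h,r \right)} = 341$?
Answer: $501$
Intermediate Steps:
$v{\left(I,q \right)} = 8 + I + q$ ($v{\left(I,q \right)} = 8 + \left(q + I\right) = 8 + \left(I + q\right) = 8 + I + q$)
$n = 2$
$g{\left(G,R \right)} = R + 2 G$ ($g{\left(G,R \right)} = 2 G + R = R + 2 G$)
$S{\left(O,L \right)} = -10$ ($S{\left(O,L \right)} = -5 - 5 = -10$)
$l{\left(47,225 \right)} - S{\left(-7,g{\left(4,-3 \right)} \right)} 4 v{\left(-1,-3 \right)} = 341 - \left(-10\right) 4 \left(8 - 1 - 3\right) = 341 - \left(-40\right) 4 = 341 - -160 = 341 + 160 = 501$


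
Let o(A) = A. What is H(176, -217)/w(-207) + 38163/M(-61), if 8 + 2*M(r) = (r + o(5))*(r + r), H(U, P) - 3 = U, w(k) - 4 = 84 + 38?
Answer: 2709643/214956 ≈ 12.606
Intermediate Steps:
w(k) = 126 (w(k) = 4 + (84 + 38) = 4 + 122 = 126)
H(U, P) = 3 + U
M(r) = -4 + r*(5 + r) (M(r) = -4 + ((r + 5)*(r + r))/2 = -4 + ((5 + r)*(2*r))/2 = -4 + (2*r*(5 + r))/2 = -4 + r*(5 + r))
H(176, -217)/w(-207) + 38163/M(-61) = (3 + 176)/126 + 38163/(-4 + (-61)² + 5*(-61)) = 179*(1/126) + 38163/(-4 + 3721 - 305) = 179/126 + 38163/3412 = 2709643/214956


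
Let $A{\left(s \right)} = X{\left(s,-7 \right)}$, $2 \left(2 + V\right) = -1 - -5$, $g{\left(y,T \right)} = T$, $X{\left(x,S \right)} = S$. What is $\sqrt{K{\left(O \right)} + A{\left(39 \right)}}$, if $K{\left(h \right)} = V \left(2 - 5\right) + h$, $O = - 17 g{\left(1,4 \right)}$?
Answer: $5 i \sqrt{3} \approx 8.6602 i$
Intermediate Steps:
$V = 0$ ($V = -2 + \frac{-1 - -5}{2} = -2 + \frac{-1 + 5}{2} = -2 + \frac{1}{2} \cdot 4 = -2 + 2 = 0$)
$A{\left(s \right)} = -7$
$O = -68$ ($O = \left(-17\right) 4 = -68$)
$K{\left(h \right)} = h$ ($K{\left(h \right)} = 0 \left(2 - 5\right) + h = 0 \left(-3\right) + h = 0 + h = h$)
$\sqrt{K{\left(O \right)} + A{\left(39 \right)}} = \sqrt{-68 - 7} = \sqrt{-75} = 5 i \sqrt{3}$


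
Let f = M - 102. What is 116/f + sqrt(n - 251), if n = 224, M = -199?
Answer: -116/301 + 3*I*sqrt(3) ≈ -0.38538 + 5.1962*I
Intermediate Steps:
f = -301 (f = -199 - 102 = -301)
116/f + sqrt(n - 251) = 116/(-301) + sqrt(224 - 251) = 116*(-1/301) + sqrt(-27) = -116/301 + 3*I*sqrt(3)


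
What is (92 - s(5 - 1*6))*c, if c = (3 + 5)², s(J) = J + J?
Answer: 6016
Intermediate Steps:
s(J) = 2*J
c = 64 (c = 8² = 64)
(92 - s(5 - 1*6))*c = (92 - 2*(5 - 1*6))*64 = (92 - 2*(5 - 6))*64 = (92 - 2*(-1))*64 = (92 - 1*(-2))*64 = (92 + 2)*64 = 94*64 = 6016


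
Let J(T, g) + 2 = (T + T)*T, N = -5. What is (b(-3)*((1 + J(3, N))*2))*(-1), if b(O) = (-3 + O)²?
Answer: -1224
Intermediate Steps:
J(T, g) = -2 + 2*T² (J(T, g) = -2 + (T + T)*T = -2 + (2*T)*T = -2 + 2*T²)
(b(-3)*((1 + J(3, N))*2))*(-1) = ((-3 - 3)²*((1 + (-2 + 2*3²))*2))*(-1) = ((-6)²*((1 + (-2 + 2*9))*2))*(-1) = (36*((1 + (-2 + 18))*2))*(-1) = (36*((1 + 16)*2))*(-1) = (36*(17*2))*(-1) = (36*34)*(-1) = 1224*(-1) = -1224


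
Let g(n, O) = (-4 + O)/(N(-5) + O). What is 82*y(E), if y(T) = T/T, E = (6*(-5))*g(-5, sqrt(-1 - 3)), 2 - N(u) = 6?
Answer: 82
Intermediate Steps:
N(u) = -4 (N(u) = 2 - 1*6 = 2 - 6 = -4)
g(n, O) = 1 (g(n, O) = (-4 + O)/(-4 + O) = 1)
E = -30 (E = (6*(-5))*1 = -30*1 = -30)
y(T) = 1
82*y(E) = 82*1 = 82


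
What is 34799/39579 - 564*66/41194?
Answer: -19889345/815208663 ≈ -0.024398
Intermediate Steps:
34799/39579 - 564*66/41194 = 34799*(1/39579) - 37224*1/41194 = 34799/39579 - 18612/20597 = -19889345/815208663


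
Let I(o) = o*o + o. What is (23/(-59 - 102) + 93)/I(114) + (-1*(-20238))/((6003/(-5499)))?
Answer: -214513039/11571 ≈ -18539.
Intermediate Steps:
I(o) = o + o**2 (I(o) = o**2 + o = o + o**2)
(23/(-59 - 102) + 93)/I(114) + (-1*(-20238))/((6003/(-5499))) = (23/(-59 - 102) + 93)/((114*(1 + 114))) + (-1*(-20238))/((6003/(-5499))) = (23/(-161) + 93)/((114*115)) + 20238/((6003*(-1/5499))) = (23*(-1/161) + 93)/13110 + 20238/(-667/611) = (-1/7 + 93)*(1/13110) + 20238*(-611/667) = (650/7)*(1/13110) - 12365418/667 = 65/9177 - 12365418/667 = -214513039/11571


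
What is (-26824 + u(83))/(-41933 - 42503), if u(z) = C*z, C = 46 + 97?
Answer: 14955/84436 ≈ 0.17712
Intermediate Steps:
C = 143
u(z) = 143*z
(-26824 + u(83))/(-41933 - 42503) = (-26824 + 143*83)/(-41933 - 42503) = (-26824 + 11869)/(-84436) = -14955*(-1/84436) = 14955/84436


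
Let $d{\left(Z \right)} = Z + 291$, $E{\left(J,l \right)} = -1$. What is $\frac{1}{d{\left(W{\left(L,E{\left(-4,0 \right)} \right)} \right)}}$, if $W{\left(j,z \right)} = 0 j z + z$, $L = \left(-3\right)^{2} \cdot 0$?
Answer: $\frac{1}{290} \approx 0.0034483$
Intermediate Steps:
$L = 0$ ($L = 9 \cdot 0 = 0$)
$W{\left(j,z \right)} = z$ ($W{\left(j,z \right)} = 0 z + z = 0 + z = z$)
$d{\left(Z \right)} = 291 + Z$
$\frac{1}{d{\left(W{\left(L,E{\left(-4,0 \right)} \right)} \right)}} = \frac{1}{291 - 1} = \frac{1}{290}$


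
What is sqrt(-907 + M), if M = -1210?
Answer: I*sqrt(2117) ≈ 46.011*I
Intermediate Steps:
sqrt(-907 + M) = sqrt(-907 - 1210) = sqrt(-2117) = I*sqrt(2117)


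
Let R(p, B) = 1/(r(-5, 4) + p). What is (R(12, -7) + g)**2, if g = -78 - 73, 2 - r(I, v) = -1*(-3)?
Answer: 2755600/121 ≈ 22774.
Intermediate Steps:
r(I, v) = -1 (r(I, v) = 2 - (-1)*(-3) = 2 - 1*3 = 2 - 3 = -1)
R(p, B) = 1/(-1 + p)
g = -151
(R(12, -7) + g)**2 = (1/(-1 + 12) - 151)**2 = (1/11 - 151)**2 = (-1660/11)**2 = 2755600/121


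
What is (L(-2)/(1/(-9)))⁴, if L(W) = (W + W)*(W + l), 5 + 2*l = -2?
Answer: 1536953616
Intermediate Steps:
l = -7/2 (l = -5/2 + (½)*(-2) = -5/2 - 1 = -7/2 ≈ -3.5000)
L(W) = 2*W*(-7/2 + W) (L(W) = (W + W)*(W - 7/2) = (2*W)*(-7/2 + W) = 2*W*(-7/2 + W))
(L(-2)/(1/(-9)))⁴ = ((-2*(-7 + 2*(-2)))/(1/(-9)))⁴ = ((-2*(-7 - 4))/(-⅑))⁴ = (-2*(-11)*(-9))⁴ = (22*(-9))⁴ = (-198)⁴ = 1536953616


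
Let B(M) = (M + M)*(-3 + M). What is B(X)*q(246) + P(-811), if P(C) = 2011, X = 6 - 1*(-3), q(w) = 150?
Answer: 18211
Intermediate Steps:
X = 9 (X = 6 + 3 = 9)
B(M) = 2*M*(-3 + M) (B(M) = (2*M)*(-3 + M) = 2*M*(-3 + M))
B(X)*q(246) + P(-811) = (2*9*(-3 + 9))*150 + 2011 = (2*9*6)*150 + 2011 = 108*150 + 2011 = 16200 + 2011 = 18211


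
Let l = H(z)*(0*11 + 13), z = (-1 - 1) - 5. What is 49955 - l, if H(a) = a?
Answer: 50046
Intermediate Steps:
z = -7 (z = -2 - 5 = -7)
l = -91 (l = -7*(0*11 + 13) = -7*(0 + 13) = -7*13 = -91)
49955 - l = 49955 - 1*(-91) = 49955 + 91 = 50046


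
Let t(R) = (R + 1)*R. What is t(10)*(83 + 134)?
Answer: 23870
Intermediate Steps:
t(R) = R*(1 + R) (t(R) = (1 + R)*R = R*(1 + R))
t(10)*(83 + 134) = (10*(1 + 10))*(83 + 134) = (10*11)*217 = 110*217 = 23870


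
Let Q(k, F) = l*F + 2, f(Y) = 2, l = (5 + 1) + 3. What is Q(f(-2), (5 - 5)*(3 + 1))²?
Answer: 4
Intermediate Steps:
l = 9 (l = 6 + 3 = 9)
Q(k, F) = 2 + 9*F (Q(k, F) = 9*F + 2 = 2 + 9*F)
Q(f(-2), (5 - 5)*(3 + 1))² = (2 + 9*((5 - 5)*(3 + 1)))² = (2 + 9*(0*4))² = (2 + 9*0)² = (2 + 0)² = 2² = 4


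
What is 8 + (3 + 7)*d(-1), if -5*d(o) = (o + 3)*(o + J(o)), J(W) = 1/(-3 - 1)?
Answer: 13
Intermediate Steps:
J(W) = -1/4 (J(W) = 1/(-4) = -1/4)
d(o) = -(3 + o)*(-1/4 + o)/5 (d(o) = -(o + 3)*(o - 1/4)/5 = -(3 + o)*(-1/4 + o)/5)
8 + (3 + 7)*d(-1) = 8 + (3 + 7)*(3/20 - 11/20*(-1) - 1/5*(-1)**2) = 8 + 10*(3/20 + 11/20 - 1/5*1) = 8 + 10*(3/20 + 11/20 - 1/5) = 8 + 10*(1/2) = 8 + 5 = 13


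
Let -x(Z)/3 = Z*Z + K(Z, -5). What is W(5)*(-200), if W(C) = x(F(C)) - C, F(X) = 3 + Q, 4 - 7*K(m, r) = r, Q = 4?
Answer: 218200/7 ≈ 31171.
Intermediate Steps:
K(m, r) = 4/7 - r/7
F(X) = 7 (F(X) = 3 + 4 = 7)
x(Z) = -27/7 - 3*Z² (x(Z) = -3*(Z*Z + (4/7 - ⅐*(-5))) = -3*(Z² + (4/7 + 5/7)) = -3*(Z² + 9/7) = -3*(9/7 + Z²) = -27/7 - 3*Z²)
W(C) = -1056/7 - C (W(C) = (-27/7 - 3*7²) - C = (-27/7 - 3*49) - C = (-27/7 - 147) - C = -1056/7 - C)
W(5)*(-200) = (-1056/7 - 1*5)*(-200) = (-1056/7 - 5)*(-200) = -1091/7*(-200) = 218200/7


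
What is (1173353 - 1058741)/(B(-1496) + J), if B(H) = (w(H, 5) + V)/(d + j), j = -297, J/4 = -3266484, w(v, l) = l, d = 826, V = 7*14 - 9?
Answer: -30314874/3455940025 ≈ -0.0087718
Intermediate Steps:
V = 89 (V = 98 - 9 = 89)
J = -13065936 (J = 4*(-3266484) = -13065936)
B(H) = 94/529 (B(H) = (5 + 89)/(826 - 297) = 94/529)
(1173353 - 1058741)/(B(-1496) + J) = (1173353 - 1058741)/(94/529 - 13065936) = 114612/(-6911880050/529) = 114612*(-529/6911880050) = -30314874/3455940025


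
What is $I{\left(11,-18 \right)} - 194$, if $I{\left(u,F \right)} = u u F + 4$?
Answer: $-2368$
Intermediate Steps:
$I{\left(u,F \right)} = 4 + F u^{2}$ ($I{\left(u,F \right)} = u^{2} F + 4 = F u^{2} + 4 = 4 + F u^{2}$)
$I{\left(11,-18 \right)} - 194 = \left(4 - 18 \cdot 11^{2}\right) - 194 = \left(4 - 2178\right) - 194 = -2174 - 194 = -2368$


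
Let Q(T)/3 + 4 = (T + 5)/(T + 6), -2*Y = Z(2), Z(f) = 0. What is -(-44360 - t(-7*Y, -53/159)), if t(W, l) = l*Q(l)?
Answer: 754174/17 ≈ 44363.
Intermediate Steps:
Y = 0 (Y = -1/2*0 = 0)
Q(T) = -12 + 3*(5 + T)/(6 + T) (Q(T) = -12 + 3*((T + 5)/(T + 6)) = -12 + 3*((5 + T)/(6 + T)) = -12 + 3*(5 + T)/(6 + T))
t(W, l) = 3*l*(-19 - 3*l)/(6 + l) (t(W, l) = l*(3*(-19 - 3*l)/(6 + l)) = 3*l*(-19 - 3*l)/(6 + l))
-(-44360 - t(-7*Y, -53/159)) = -(-44360 - (-3)*(-53/159)*(19 + 3*(-53/159))/(6 - 53/159)) = -(-44360 - (-3)*(-53*1/159)*(19 + 3*(-53*1/159))/(6 - 53*1/159)) = -(-44360 - (-3)*(-1)*(19 + 3*(-1/3))/(3*(6 - 1/3))) = -(-44360 - (-3)*(-1)*(19 - 1)/(3*17/3)) = -(-44360 - (-3)*(-1)*3*18/(3*17)) = -(-44360 - 1*54/17) = -(-44360 - 54/17) = -1*(-754174/17) = 754174/17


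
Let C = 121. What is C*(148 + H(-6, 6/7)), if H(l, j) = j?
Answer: 126082/7 ≈ 18012.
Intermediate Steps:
C*(148 + H(-6, 6/7)) = 121*(148 + 6/7) = 121*(1042/7) = 126082/7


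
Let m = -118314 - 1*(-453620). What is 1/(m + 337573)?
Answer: 1/672879 ≈ 1.4862e-6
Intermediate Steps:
m = 335306 (m = -118314 + 453620 = 335306)
1/(m + 337573) = 1/(335306 + 337573) = 1/672879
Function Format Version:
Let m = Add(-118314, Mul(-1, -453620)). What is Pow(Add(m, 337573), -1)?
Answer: Rational(1, 672879) ≈ 1.4862e-6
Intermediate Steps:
m = 335306 (m = Add(-118314, 453620) = 335306)
Pow(Add(m, 337573), -1) = Pow(Add(335306, 337573), -1) = Pow(672879, -1) = Rational(1, 672879)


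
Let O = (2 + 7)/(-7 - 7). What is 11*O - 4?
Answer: -155/14 ≈ -11.071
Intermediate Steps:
O = -9/14 (O = 9/(-14) = 9*(-1/14) = -9/14 ≈ -0.64286)
11*O - 4 = 11*(-9/14) - 4 = -99/14 - 4 = -155/14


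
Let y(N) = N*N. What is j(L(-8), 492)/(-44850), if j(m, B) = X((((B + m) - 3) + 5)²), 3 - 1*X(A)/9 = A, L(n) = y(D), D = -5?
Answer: 404037/7475 ≈ 54.052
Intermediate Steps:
y(N) = N²
L(n) = 25 (L(n) = (-5)² = 25)
X(A) = 27 - 9*A
j(m, B) = 27 - 9*(2 + B + m)² (j(m, B) = 27 - 9*(((B + m) - 3) + 5)² = 27 - 9*((-3 + B + m) + 5)² = 27 - 9*(2 + B + m)²)
j(L(-8), 492)/(-44850) = (27 - 9*(2 + 492 + 25)²)/(-44850) = (27 - 9*519²)*(-1/44850) = (27 - 9*269361)*(-1/44850) = (27 - 2424249)*(-1/44850) = -2424222*(-1/44850) = 404037/7475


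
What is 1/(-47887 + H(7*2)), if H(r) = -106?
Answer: -1/47993 ≈ -2.0836e-5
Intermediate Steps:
1/(-47887 + H(7*2)) = 1/(-47887 - 106) = 1/(-47993) = -1/47993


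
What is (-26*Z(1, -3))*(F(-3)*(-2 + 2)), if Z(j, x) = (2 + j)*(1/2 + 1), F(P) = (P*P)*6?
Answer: 0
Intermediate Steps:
F(P) = 6*P² (F(P) = P²*6 = 6*P²)
Z(j, x) = 3 + 3*j/2 (Z(j, x) = (2 + j)*(½ + 1) = (2 + j)*(3/2) = 3 + 3*j/2)
(-26*Z(1, -3))*(F(-3)*(-2 + 2)) = (-26*(3 + (3/2)*1))*((6*(-3)²)*(-2 + 2)) = (-26*(3 + 3/2))*((6*9)*0) = (-26*9/2)*(54*0) = -117*0 = 0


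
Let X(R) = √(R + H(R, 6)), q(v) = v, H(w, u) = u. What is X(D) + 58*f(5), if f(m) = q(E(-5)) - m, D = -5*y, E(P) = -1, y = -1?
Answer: -348 + √11 ≈ -344.68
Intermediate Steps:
D = 5 (D = -5*(-1) = -1*(-5) = 5)
X(R) = √(6 + R) (X(R) = √(R + 6) = √(6 + R))
f(m) = -1 - m
X(D) + 58*f(5) = √(6 + 5) + 58*(-1 - 1*5) = √11 + 58*(-1 - 5) = √11 + 58*(-6) = √11 - 348 = -348 + √11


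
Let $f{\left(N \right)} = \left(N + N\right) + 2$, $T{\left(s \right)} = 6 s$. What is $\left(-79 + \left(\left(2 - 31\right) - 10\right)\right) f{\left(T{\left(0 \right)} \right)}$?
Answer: $-236$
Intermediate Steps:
$f{\left(N \right)} = 2 + 2 N$ ($f{\left(N \right)} = 2 N + 2 = 2 + 2 N$)
$\left(-79 + \left(\left(2 - 31\right) - 10\right)\right) f{\left(T{\left(0 \right)} \right)} = \left(-79 + \left(\left(2 - 31\right) - 10\right)\right) \left(2 + 2 \cdot 6 \cdot 0\right) = \left(-79 - 39\right) \left(2 + 2 \cdot 0\right) = \left(-79 - 39\right) \left(2 + 0\right) = \left(-118\right) 2 = -236$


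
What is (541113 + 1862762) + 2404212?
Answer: 4808087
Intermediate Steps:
(541113 + 1862762) + 2404212 = 2403875 + 2404212 = 4808087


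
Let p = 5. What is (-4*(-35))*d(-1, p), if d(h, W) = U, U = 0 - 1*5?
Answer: -700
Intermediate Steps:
U = -5 (U = 0 - 5 = -5)
d(h, W) = -5
(-4*(-35))*d(-1, p) = -4*(-35)*(-5) = 140*(-5) = -700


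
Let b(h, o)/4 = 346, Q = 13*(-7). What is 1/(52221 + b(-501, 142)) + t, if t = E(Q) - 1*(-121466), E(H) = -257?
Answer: 6497408446/53605 ≈ 1.2121e+5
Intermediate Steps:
Q = -91
b(h, o) = 1384 (b(h, o) = 4*346 = 1384)
t = 121209 (t = -257 - 1*(-121466) = -257 + 121466 = 121209)
1/(52221 + b(-501, 142)) + t = 1/(52221 + 1384) + 121209 = 1/53605 + 121209 = 6497408446/53605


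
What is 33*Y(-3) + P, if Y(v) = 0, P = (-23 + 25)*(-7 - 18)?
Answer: -50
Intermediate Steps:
P = -50 (P = 2*(-25) = -50)
33*Y(-3) + P = 33*0 - 50 = 0 - 50 = -50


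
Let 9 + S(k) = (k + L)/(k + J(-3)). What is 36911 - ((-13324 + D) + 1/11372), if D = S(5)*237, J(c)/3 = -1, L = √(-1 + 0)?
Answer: 588790985/11372 - 237*I/2 ≈ 51776.0 - 118.5*I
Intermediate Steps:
L = I (L = √(-1) = I ≈ 1.0*I)
J(c) = -3 (J(c) = 3*(-1) = -3)
S(k) = -9 + (I + k)/(-3 + k) (S(k) = -9 + (k + I)/(k - 3) = -9 + (I + k)/(-3 + k))
D = -3081/2 + 237*I/2 (D = ((27 + I - 8*5)/(-3 + 5))*237 = ((27 + I - 40)/2)*237 = ((-13 + I)/2)*237 = (-13/2 + I/2)*237 = -3081/2 + 237*I/2 ≈ -1540.5 + 118.5*I)
36911 - ((-13324 + D) + 1/11372) = 36911 - ((-13324 + (-3081/2 + 237*I/2)) + 1/11372) = 36911 - ((-29729/2 + 237*I/2) + 1/11372) = 36911 - (-169039093/11372 + 237*I/2) = 36911 + (169039093/11372 - 237*I/2) = 588790985/11372 - 237*I/2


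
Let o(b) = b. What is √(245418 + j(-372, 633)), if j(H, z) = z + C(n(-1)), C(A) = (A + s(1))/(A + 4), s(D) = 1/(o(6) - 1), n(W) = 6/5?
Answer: √166330658/26 ≈ 496.04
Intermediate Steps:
n(W) = 6/5 (n(W) = 6*(⅕) = 6/5)
s(D) = ⅕ (s(D) = 1/(6 - 1) = 1/5 = ⅕)
C(A) = (⅕ + A)/(4 + A) (C(A) = (A + ⅕)/(A + 4) = (⅕ + A)/(4 + A))
j(H, z) = 7/26 + z (j(H, z) = z + (⅕ + 6/5)/(4 + 6/5) = z + (7/5)/(26/5) = z + (5/26)*(7/5) = z + 7/26 = 7/26 + z)
√(245418 + j(-372, 633)) = √(245418 + (7/26 + 633)) = √(245418 + 16465/26) = √(6397333/26) = √166330658/26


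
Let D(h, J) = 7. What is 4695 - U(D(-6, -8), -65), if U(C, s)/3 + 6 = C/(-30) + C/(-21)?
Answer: 47147/10 ≈ 4714.7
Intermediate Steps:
U(C, s) = -18 - 17*C/70 (U(C, s) = -18 + 3*(C/(-30) + C/(-21)) = -18 + 3*(C*(-1/30) + C*(-1/21)) = -18 + 3*(-C/30 - C/21) = -18 + 3*(-17*C/210) = -18 - 17*C/70)
4695 - U(D(-6, -8), -65) = 4695 - (-18 - 17/70*7) = 4695 - (-18 - 17/10) = 4695 - 1*(-197/10) = 4695 + 197/10 = 47147/10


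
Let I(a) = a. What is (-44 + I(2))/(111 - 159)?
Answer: 7/8 ≈ 0.87500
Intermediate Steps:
(-44 + I(2))/(111 - 159) = (-44 + 2)/(111 - 159) = -42/(-48) = -42*(-1/48) = 7/8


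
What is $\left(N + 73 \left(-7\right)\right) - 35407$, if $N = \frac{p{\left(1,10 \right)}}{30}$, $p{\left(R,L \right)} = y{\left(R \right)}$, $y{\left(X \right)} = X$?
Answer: $- \frac{1077539}{30} \approx -35918.0$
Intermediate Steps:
$p{\left(R,L \right)} = R$
$N = \frac{1}{30}$ ($N = 1 \cdot \frac{1}{30} = \frac{1}{30} \approx 0.033333$)
$\left(N + 73 \left(-7\right)\right) - 35407 = \left(\frac{1}{30} + 73 \left(-7\right)\right) - 35407 = \left(\frac{1}{30} - 511\right) - 35407 = - \frac{15329}{30} - 35407 = - \frac{1077539}{30}$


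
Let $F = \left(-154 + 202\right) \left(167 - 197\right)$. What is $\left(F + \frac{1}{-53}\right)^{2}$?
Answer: $\frac{5824895041}{2809} \approx 2.0737 \cdot 10^{6}$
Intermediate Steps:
$F = -1440$ ($F = 48 \left(-30\right) = -1440$)
$\left(F + \frac{1}{-53}\right)^{2} = \left(-1440 + \frac{1}{-53}\right)^{2} = \left(-1440 - \frac{1}{53}\right)^{2} = \left(- \frac{76321}{53}\right)^{2} = \frac{5824895041}{2809}$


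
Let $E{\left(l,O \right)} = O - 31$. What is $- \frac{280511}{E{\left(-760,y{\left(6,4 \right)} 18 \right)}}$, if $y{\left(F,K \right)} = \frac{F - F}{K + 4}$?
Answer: $\frac{280511}{31} \approx 9048.7$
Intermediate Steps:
$y{\left(F,K \right)} = 0$ ($y{\left(F,K \right)} = \frac{0}{4 + K} = 0$)
$E{\left(l,O \right)} = -31 + O$ ($E{\left(l,O \right)} = O - 31 = -31 + O$)
$- \frac{280511}{E{\left(-760,y{\left(6,4 \right)} 18 \right)}} = - \frac{280511}{-31 + 0 \cdot 18} = - \frac{280511}{-31 + 0} = - \frac{280511}{-31} = \left(-280511\right) \left(- \frac{1}{31}\right) = \frac{280511}{31}$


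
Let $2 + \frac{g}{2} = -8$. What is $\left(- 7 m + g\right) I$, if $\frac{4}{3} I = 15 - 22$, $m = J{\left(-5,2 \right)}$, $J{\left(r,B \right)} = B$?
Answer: $\frac{357}{2} \approx 178.5$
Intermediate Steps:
$m = 2$
$g = -20$ ($g = -4 + 2 \left(-8\right) = -4 - 16 = -20$)
$I = - \frac{21}{4}$ ($I = \frac{3 \left(15 - 22\right)}{4} = \frac{3}{4} \left(-7\right) = - \frac{21}{4} \approx -5.25$)
$\left(- 7 m + g\right) I = \left(\left(-7\right) 2 - 20\right) \left(- \frac{21}{4}\right) = \left(-14 - 20\right) \left(- \frac{21}{4}\right) = \left(-34\right) \left(- \frac{21}{4}\right) = \frac{357}{2}$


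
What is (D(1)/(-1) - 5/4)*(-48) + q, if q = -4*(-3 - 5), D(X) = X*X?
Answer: 140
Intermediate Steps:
D(X) = X**2
q = 32 (q = -4*(-8) = 32)
(D(1)/(-1) - 5/4)*(-48) + q = (1**2/(-1) - 5/4)*(-48) + 32 = (1*(-1) - 5*1/4)*(-48) + 32 = (-1 - 5/4)*(-48) + 32 = -9/4*(-48) + 32 = 108 + 32 = 140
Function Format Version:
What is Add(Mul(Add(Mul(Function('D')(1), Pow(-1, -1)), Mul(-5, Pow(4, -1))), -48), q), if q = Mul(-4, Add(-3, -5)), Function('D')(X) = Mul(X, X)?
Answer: 140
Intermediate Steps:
Function('D')(X) = Pow(X, 2)
q = 32 (q = Mul(-4, -8) = 32)
Add(Mul(Add(Mul(Function('D')(1), Pow(-1, -1)), Mul(-5, Pow(4, -1))), -48), q) = Add(Mul(Add(Mul(Pow(1, 2), Pow(-1, -1)), Mul(-5, Pow(4, -1))), -48), 32) = Add(Mul(Add(Mul(1, -1), Mul(-5, Rational(1, 4))), -48), 32) = Add(Mul(Add(-1, Rational(-5, 4)), -48), 32) = Add(Mul(Rational(-9, 4), -48), 32) = Add(108, 32) = 140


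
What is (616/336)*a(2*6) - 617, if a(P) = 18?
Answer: -584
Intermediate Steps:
(616/336)*a(2*6) - 617 = (616/336)*18 - 617 = (616*(1/336))*18 - 617 = (11/6)*18 - 617 = 33 - 617 = -584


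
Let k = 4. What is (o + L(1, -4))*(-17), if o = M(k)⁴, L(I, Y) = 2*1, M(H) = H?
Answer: -4386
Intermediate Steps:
L(I, Y) = 2
o = 256 (o = 4⁴ = 256)
(o + L(1, -4))*(-17) = (256 + 2)*(-17) = 258*(-17) = -4386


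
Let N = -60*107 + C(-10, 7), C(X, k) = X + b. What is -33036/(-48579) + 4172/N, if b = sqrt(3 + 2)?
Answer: 4179442692/133899576947 - 4172*sqrt(5)/41344895 ≈ 0.030988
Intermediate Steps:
b = sqrt(5) ≈ 2.2361
C(X, k) = X + sqrt(5)
N = -6430 + sqrt(5) (N = -60*107 + (-10 + sqrt(5)) = -6420 + (-10 + sqrt(5)) = -6430 + sqrt(5) ≈ -6427.8)
-33036/(-48579) + 4172/N = -33036/(-48579) + 4172/(-6430 + sqrt(5)) = -33036*(-1/48579) + 4172/(-6430 + sqrt(5)) = 11012/16193 + 4172/(-6430 + sqrt(5))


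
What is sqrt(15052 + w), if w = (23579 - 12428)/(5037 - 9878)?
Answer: sqrt(352693867621)/4841 ≈ 122.68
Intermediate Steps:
w = -11151/4841 (w = 11151/(-4841) = 11151*(-1/4841) = -11151/4841 ≈ -2.3035)
sqrt(15052 + w) = sqrt(15052 - 11151/4841) = sqrt(72855581/4841) = sqrt(352693867621)/4841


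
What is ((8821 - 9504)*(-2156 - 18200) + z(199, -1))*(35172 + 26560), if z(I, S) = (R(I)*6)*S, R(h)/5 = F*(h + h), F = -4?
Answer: 861217452656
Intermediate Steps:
R(h) = -40*h (R(h) = 5*(-4*(h + h)) = 5*(-8*h) = -40*h)
z(I, S) = -240*I*S (z(I, S) = (-40*I*6)*S = (-240*I)*S = -240*I*S)
((8821 - 9504)*(-2156 - 18200) + z(199, -1))*(35172 + 26560) = ((8821 - 9504)*(-2156 - 18200) - 240*199*(-1))*(35172 + 26560) = (-683*(-20356) + 47760)*61732 = (13903148 + 47760)*61732 = 13950908*61732 = 861217452656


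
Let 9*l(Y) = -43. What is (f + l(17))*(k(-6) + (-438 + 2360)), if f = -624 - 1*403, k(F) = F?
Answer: -17791976/9 ≈ -1.9769e+6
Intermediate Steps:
l(Y) = -43/9 (l(Y) = (⅑)*(-43) = -43/9)
f = -1027 (f = -624 - 403 = -1027)
(f + l(17))*(k(-6) + (-438 + 2360)) = (-1027 - 43/9)*(-6 + (-438 + 2360)) = -9286*(-6 + 1922)/9 = -9286/9*1916 = -17791976/9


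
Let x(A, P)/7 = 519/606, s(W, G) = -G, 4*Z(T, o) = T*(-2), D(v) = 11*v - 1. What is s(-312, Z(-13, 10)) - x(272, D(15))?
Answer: -1262/101 ≈ -12.495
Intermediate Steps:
D(v) = -1 + 11*v
Z(T, o) = -T/2 (Z(T, o) = (T*(-2))/4 = (-2*T)/4 = -T/2)
x(A, P) = 1211/202 (x(A, P) = 7*(519/606) = 7*(519*(1/606)) = 7*(173/202) = 1211/202)
s(-312, Z(-13, 10)) - x(272, D(15)) = -(-1)*(-13)/2 - 1*1211/202 = -1*13/2 - 1211/202 = -13/2 - 1211/202 = -1262/101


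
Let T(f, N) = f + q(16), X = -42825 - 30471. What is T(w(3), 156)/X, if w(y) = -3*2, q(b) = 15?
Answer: -1/8144 ≈ -0.00012279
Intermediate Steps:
X = -73296
w(y) = -6
T(f, N) = 15 + f (T(f, N) = f + 15 = 15 + f)
T(w(3), 156)/X = (15 - 6)/(-73296) = 9*(-1/73296) = -1/8144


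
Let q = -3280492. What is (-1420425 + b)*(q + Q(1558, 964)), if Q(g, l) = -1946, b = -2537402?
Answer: 12991321742226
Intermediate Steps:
(-1420425 + b)*(q + Q(1558, 964)) = (-1420425 - 2537402)*(-3280492 - 1946) = -3957827*(-3282438) = 12991321742226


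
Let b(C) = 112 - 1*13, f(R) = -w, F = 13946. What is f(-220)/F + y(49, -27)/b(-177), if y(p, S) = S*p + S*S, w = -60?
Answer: -41808/6973 ≈ -5.9957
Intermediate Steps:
f(R) = 60 (f(R) = -1*(-60) = 60)
y(p, S) = S² + S*p (y(p, S) = S*p + S² = S² + S*p)
b(C) = 99 (b(C) = 112 - 13 = 99)
f(-220)/F + y(49, -27)/b(-177) = 60/13946 - 27*(-27 + 49)/99 = 60*(1/13946) - 27*22*(1/99) = 30/6973 - 594*1/99 = 30/6973 - 6 = -41808/6973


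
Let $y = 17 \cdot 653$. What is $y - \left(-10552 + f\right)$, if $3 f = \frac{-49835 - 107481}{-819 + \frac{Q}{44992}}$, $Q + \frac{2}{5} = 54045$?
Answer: $\frac{177839529029}{8237553} \approx 21589.0$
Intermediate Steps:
$Q = \frac{270223}{5}$ ($Q = - \frac{2}{5} + 54045 = \frac{270223}{5} \approx 54045.0$)
$y = 11101$
$f = \frac{528206080}{8237553}$ ($f = \frac{\left(-49835 - 107481\right) \frac{1}{-819 + \frac{270223}{5 \cdot 44992}}}{3} = \frac{\left(-157316\right) \frac{1}{-819 + \frac{270223}{5} \cdot \frac{1}{44992}}}{3} = \frac{\left(-157316\right) \frac{1}{-819 + \frac{270223}{224960}}}{3} = \frac{\left(-157316\right) \frac{1}{- \frac{183972017}{224960}}}{3} = \frac{\left(-157316\right) \left(- \frac{224960}{183972017}\right)}{3} = \frac{1}{3} \cdot \frac{528206080}{2745851} = \frac{528206080}{8237553} \approx 64.122$)
$y - \left(-10552 + f\right) = 11101 + \left(10552 - \frac{528206080}{8237553}\right) = 11101 + \frac{86394453176}{8237553} = \frac{177839529029}{8237553}$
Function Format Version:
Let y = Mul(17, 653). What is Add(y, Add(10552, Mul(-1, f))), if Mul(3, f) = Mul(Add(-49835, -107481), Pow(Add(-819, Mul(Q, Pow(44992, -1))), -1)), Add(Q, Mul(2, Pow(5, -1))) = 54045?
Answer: Rational(177839529029, 8237553) ≈ 21589.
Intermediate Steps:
Q = Rational(270223, 5) (Q = Add(Rational(-2, 5), 54045) = Rational(270223, 5) ≈ 54045.)
y = 11101
f = Rational(528206080, 8237553) (f = Mul(Rational(1, 3), Mul(Add(-49835, -107481), Pow(Add(-819, Mul(Rational(270223, 5), Pow(44992, -1))), -1))) = Mul(Rational(1, 3), Mul(-157316, Pow(Add(-819, Mul(Rational(270223, 5), Rational(1, 44992))), -1))) = Mul(Rational(1, 3), Mul(-157316, Pow(Add(-819, Rational(270223, 224960)), -1))) = Mul(Rational(1, 3), Mul(-157316, Pow(Rational(-183972017, 224960), -1))) = Mul(Rational(1, 3), Mul(-157316, Rational(-224960, 183972017))) = Mul(Rational(1, 3), Rational(528206080, 2745851)) = Rational(528206080, 8237553) ≈ 64.122)
Add(y, Add(10552, Mul(-1, f))) = Add(11101, Add(10552, Mul(-1, Rational(528206080, 8237553)))) = Add(11101, Add(10552, Rational(-528206080, 8237553))) = Add(11101, Rational(86394453176, 8237553)) = Rational(177839529029, 8237553)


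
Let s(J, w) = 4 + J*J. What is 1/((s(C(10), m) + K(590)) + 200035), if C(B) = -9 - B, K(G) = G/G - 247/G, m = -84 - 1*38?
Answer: 590/118236343 ≈ 4.9900e-6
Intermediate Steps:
m = -122 (m = -84 - 38 = -122)
K(G) = 1 - 247/G
s(J, w) = 4 + J²
1/((s(C(10), m) + K(590)) + 200035) = 1/(((4 + (-9 - 1*10)²) + (-247 + 590)/590) + 200035) = 1/(((4 + (-9 - 10)²) + (1/590)*343) + 200035) = 1/(((4 + (-19)²) + 343/590) + 200035) = 1/(((4 + 361) + 343/590) + 200035) = 1/((365 + 343/590) + 200035) = 1/(215693/590 + 200035) = 1/(118236343/590) = 590/118236343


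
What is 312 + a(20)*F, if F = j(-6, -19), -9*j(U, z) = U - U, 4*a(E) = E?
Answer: 312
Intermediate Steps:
a(E) = E/4
j(U, z) = 0 (j(U, z) = -(U - U)/9 = -1/9*0 = 0)
F = 0
312 + a(20)*F = 312 + ((1/4)*20)*0 = 312 + 5*0 = 312 + 0 = 312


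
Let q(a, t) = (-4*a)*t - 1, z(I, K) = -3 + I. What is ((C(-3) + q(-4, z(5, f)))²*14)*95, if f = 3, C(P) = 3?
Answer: 1537480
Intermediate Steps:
q(a, t) = -1 - 4*a*t (q(a, t) = -4*a*t - 1 = -1 - 4*a*t)
((C(-3) + q(-4, z(5, f)))²*14)*95 = ((3 + (-1 - 4*(-4)*(-3 + 5)))²*14)*95 = ((3 + (-1 - 4*(-4)*2))²*14)*95 = ((3 + (-1 + 32))²*14)*95 = ((3 + 31)²*14)*95 = (34²*14)*95 = (1156*14)*95 = 16184*95 = 1537480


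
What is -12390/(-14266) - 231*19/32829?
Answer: 8193758/11150917 ≈ 0.73481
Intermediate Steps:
-12390/(-14266) - 231*19/32829 = -12390*(-1/14266) - 4389*1/32829 = 885/1019 - 1463/10943 = 8193758/11150917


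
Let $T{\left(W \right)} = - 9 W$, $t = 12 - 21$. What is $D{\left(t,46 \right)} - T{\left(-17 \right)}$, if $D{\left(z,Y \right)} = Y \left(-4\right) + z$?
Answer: $-346$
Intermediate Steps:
$t = -9$ ($t = 12 - 21 = -9$)
$D{\left(z,Y \right)} = z - 4 Y$ ($D{\left(z,Y \right)} = - 4 Y + z = z - 4 Y$)
$D{\left(t,46 \right)} - T{\left(-17 \right)} = \left(-9 - 184\right) - \left(-9\right) \left(-17\right) = \left(-9 - 184\right) - 153 = -193 - 153 = -346$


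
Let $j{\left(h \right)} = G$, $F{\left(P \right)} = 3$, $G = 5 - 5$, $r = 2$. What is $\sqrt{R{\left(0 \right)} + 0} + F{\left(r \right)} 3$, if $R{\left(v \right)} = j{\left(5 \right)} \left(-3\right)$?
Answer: $9$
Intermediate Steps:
$G = 0$
$j{\left(h \right)} = 0$
$R{\left(v \right)} = 0$ ($R{\left(v \right)} = 0 \left(-3\right) = 0$)
$\sqrt{R{\left(0 \right)} + 0} + F{\left(r \right)} 3 = \sqrt{0 + 0} + 3 \cdot 3 = \sqrt{0} + 9 = 0 + 9 = 9$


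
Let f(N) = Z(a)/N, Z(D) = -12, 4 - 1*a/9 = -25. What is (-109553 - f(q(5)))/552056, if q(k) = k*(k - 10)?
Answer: -2738837/13801400 ≈ -0.19845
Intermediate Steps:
a = 261 (a = 36 - 9*(-25) = 36 + 225 = 261)
q(k) = k*(-10 + k)
f(N) = -12/N
(-109553 - f(q(5)))/552056 = (-109553 - (-12)/(5*(-10 + 5)))/552056 = (-109553 - (-12)/(5*(-5)))*(1/552056) = (-109553 - (-12)/(-25))*(1/552056) = (-109553 - (-12)*(-1)/25)*(1/552056) = (-109553 - 1*12/25)*(1/552056) = (-109553 - 12/25)*(1/552056) = -2738837/25*1/552056 = -2738837/13801400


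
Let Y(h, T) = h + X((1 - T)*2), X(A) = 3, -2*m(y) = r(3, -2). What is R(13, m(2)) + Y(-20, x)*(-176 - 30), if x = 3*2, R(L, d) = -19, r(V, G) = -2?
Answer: 3483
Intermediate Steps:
m(y) = 1 (m(y) = -1/2*(-2) = 1)
x = 6
Y(h, T) = 3 + h (Y(h, T) = h + 3 = 3 + h)
R(13, m(2)) + Y(-20, x)*(-176 - 30) = -19 + (3 - 20)*(-176 - 30) = -19 - 17*(-206) = -19 + 3502 = 3483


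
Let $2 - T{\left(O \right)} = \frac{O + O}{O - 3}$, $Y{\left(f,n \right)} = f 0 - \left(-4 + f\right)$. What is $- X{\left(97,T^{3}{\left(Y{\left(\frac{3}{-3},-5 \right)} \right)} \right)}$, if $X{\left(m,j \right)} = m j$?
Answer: $2619$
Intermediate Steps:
$Y{\left(f,n \right)} = 4 - f$ ($Y{\left(f,n \right)} = 0 - \left(-4 + f\right) = 4 - f$)
$T{\left(O \right)} = 2 - \frac{2 O}{-3 + O}$ ($T{\left(O \right)} = 2 - \frac{O + O}{O - 3} = 2 - \frac{2 O}{-3 + O}$)
$X{\left(m,j \right)} = j m$
$- X{\left(97,T^{3}{\left(Y{\left(\frac{3}{-3},-5 \right)} \right)} \right)} = - \left(- \frac{6}{-3 + \left(4 - \frac{3}{-3}\right)}\right)^{3} \cdot 97 = - \left(- \frac{6}{-3 + \left(4 - 3 \left(- \frac{1}{3}\right)\right)}\right)^{3} \cdot 97 = - \left(- \frac{6}{-3 + \left(4 - -1\right)}\right)^{3} \cdot 97 = - \left(- \frac{6}{-3 + \left(4 + 1\right)}\right)^{3} \cdot 97 = - \left(- \frac{6}{-3 + 5}\right)^{3} \cdot 97 = - \left(- \frac{6}{2}\right)^{3} \cdot 97 = - \left(\left(-6\right) \frac{1}{2}\right)^{3} \cdot 97 = - \left(-3\right)^{3} \cdot 97 = - \left(-27\right) 97 = \left(-1\right) \left(-2619\right) = 2619$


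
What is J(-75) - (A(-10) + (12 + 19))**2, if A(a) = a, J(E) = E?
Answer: -516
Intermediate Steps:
J(-75) - (A(-10) + (12 + 19))**2 = -75 - (-10 + (12 + 19))**2 = -75 - (-10 + 31)**2 = -75 - 1*21**2 = -75 - 1*441 = -75 - 441 = -516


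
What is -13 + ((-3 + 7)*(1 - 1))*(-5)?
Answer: -13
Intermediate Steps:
-13 + ((-3 + 7)*(1 - 1))*(-5) = -13 + (4*0)*(-5) = -13 + 0*(-5) = -13 + 0 = -13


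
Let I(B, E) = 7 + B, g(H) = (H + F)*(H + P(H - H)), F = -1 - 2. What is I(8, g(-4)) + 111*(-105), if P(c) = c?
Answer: -11640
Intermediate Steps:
F = -3
g(H) = H*(-3 + H) (g(H) = (H - 3)*(H + (H - H)) = (-3 + H)*(H + 0) = (-3 + H)*H = H*(-3 + H))
I(8, g(-4)) + 111*(-105) = (7 + 8) + 111*(-105) = 15 - 11655 = -11640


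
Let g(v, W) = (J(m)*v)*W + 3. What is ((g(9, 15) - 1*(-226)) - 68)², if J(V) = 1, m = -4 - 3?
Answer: 87616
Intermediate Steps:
m = -7
g(v, W) = 3 + W*v (g(v, W) = (1*v)*W + 3 = v*W + 3 = W*v + 3 = 3 + W*v)
((g(9, 15) - 1*(-226)) - 68)² = (((3 + 15*9) - 1*(-226)) - 68)² = (((3 + 135) + 226) - 68)² = ((138 + 226) - 68)² = (364 - 68)² = 296² = 87616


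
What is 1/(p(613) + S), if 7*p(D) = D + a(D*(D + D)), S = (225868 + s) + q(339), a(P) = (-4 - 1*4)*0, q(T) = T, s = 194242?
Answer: 7/2943756 ≈ 2.3779e-6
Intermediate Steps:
a(P) = 0 (a(P) = (-4 - 4)*0 = -8*0 = 0)
S = 420449 (S = (225868 + 194242) + 339 = 420110 + 339 = 420449)
p(D) = D/7 (p(D) = (D + 0)/7 = D/7)
1/(p(613) + S) = 1/((1/7)*613 + 420449) = 1/(613/7 + 420449) = 1/(2943756/7) = 7/2943756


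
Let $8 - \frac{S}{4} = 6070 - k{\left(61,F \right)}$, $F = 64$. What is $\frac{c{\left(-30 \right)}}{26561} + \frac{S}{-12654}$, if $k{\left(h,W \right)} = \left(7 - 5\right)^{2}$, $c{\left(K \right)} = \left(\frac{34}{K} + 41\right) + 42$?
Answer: $\frac{1611655232}{840257235} \approx 1.918$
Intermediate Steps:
$c{\left(K \right)} = 83 + \frac{34}{K}$ ($c{\left(K \right)} = \left(41 + \frac{34}{K}\right) + 42 = 83 + \frac{34}{K}$)
$k{\left(h,W \right)} = 4$ ($k{\left(h,W \right)} = 2^{2} = 4$)
$S = -24232$ ($S = 32 - 4 \left(6070 - 4\right) = 32 - 24264 = -24232$)
$\frac{c{\left(-30 \right)}}{26561} + \frac{S}{-12654} = \frac{83 + \frac{34}{-30}}{26561} - \frac{24232}{-12654} = \left(83 + 34 \left(- \frac{1}{30}\right)\right) \frac{1}{26561} - - \frac{12116}{6327} = \left(83 - \frac{17}{15}\right) \frac{1}{26561} + \frac{12116}{6327} = \frac{1228}{15} \cdot \frac{1}{26561} + \frac{12116}{6327} = \frac{1228}{398415} + \frac{12116}{6327} = \frac{1611655232}{840257235}$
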